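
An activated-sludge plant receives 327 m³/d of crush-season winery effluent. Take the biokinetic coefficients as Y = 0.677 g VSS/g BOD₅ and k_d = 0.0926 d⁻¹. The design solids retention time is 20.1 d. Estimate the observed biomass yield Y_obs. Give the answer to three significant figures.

Correct the yield for decay: Y_obs = Y/(1 + k_d θ_c) = 0.677 / (1 + 0.0926 × 20.1) = 0.677 / 2.861 = 0.2366.

Y_obs ≈ 0.237 g VSS/g BOD₅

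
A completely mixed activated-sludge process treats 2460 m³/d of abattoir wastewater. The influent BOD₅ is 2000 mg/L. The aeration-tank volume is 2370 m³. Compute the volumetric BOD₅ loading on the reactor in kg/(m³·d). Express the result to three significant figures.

Volumetric loading L_v = Q·S₀ / V = 2460 × 2000 g/m³ / 2370 m³ = 2076 g/(m³·d) = 2.076 kg BOD₅/(m³·d).

L_v ≈ 2.08 kg BOD₅/(m³·d)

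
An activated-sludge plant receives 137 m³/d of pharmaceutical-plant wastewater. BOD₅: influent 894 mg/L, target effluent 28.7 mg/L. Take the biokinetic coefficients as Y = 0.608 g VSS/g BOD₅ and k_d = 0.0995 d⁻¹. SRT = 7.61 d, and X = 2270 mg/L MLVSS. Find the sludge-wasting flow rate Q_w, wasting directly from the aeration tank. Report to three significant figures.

Q_w ≈ 18.1 m³/d

Rearranging the biomass balance for a CMAS with decay, V = Y·Q·ΔS·θ_c / [X·(1+k_d θ_c)] = 0.608 × 137 × (894 − 28.7) × 7.61 / [2270 × (1 + 0.0995 × 7.61)] = 5.48×10^5 / 3989 = 137.5 m³.
With mixed-liquor wasting, θ_c = V/Q_w, so Q_w = V/θ_c = 137.5/7.61 = 18.07 m³/d.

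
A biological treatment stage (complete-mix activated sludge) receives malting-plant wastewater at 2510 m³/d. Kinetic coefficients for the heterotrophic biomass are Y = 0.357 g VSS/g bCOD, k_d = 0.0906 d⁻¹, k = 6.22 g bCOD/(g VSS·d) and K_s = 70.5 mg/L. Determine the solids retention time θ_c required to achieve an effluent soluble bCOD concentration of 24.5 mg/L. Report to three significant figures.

θ_c ≈ 2.07 d

Specific growth rate at S = 24.5 mg/L: μ = YkS/(K_s+S) = 0.357·6.22·24.5/(70.5+24.5) = 0.5727 d⁻¹.
θ_c = 1/(μ − k_d) = 1/(0.5727 − 0.0906) = 1/0.4821 = 2.074 d.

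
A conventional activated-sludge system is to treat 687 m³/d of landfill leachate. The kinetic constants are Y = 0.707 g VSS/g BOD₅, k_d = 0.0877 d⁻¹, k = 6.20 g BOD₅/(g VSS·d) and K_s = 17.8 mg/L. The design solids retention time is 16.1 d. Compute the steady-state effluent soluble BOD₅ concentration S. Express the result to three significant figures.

S ≈ 0.630 mg/L

Effluent substrate depends only on kinetics and SRT: S = K_s(1 + k_d θ_c) / [θ_c(Yk − k_d) − 1] = 17.8 × (1 + 0.0877 × 16.1) / [16.1 × (0.707 × 6.20 − 0.0877) − 1] = 42.93 / 68.16 = 0.6299 mg/L.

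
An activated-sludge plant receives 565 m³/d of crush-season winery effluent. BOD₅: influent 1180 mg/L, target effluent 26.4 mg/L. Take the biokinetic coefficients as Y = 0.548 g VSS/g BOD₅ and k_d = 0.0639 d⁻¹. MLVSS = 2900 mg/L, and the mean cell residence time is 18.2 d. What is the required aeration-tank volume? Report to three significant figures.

V ≈ 1040 m³

Rearranging the biomass balance for a CMAS with decay, V = Y·Q·ΔS·θ_c / [X·(1+k_d θ_c)] = 0.548 × 565 × (1180 − 26.4) × 18.2 / [2900 × (1 + 0.0639 × 18.2)] = 6.5×10^6 / 6273 = 1036 m³.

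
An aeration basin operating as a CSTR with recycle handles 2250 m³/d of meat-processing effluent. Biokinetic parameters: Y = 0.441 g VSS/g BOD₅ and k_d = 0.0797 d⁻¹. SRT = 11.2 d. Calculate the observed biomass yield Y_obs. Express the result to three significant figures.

The observed yield is Y_obs = Y/(1 + k_d·θ_c) = 0.441 / (1 + 0.0797 × 11.2) = 0.441 / 1.893 = 0.2330 g VSS per g BOD₅ removed.

Y_obs ≈ 0.233 g VSS/g BOD₅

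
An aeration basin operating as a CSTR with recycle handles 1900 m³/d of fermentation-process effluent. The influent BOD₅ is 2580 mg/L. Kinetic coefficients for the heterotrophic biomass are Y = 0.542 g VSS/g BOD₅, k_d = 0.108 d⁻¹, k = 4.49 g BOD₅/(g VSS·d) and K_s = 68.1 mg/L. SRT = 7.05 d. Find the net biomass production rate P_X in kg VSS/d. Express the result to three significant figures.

Effluent substrate depends only on kinetics and SRT: S = K_s(1 + k_d θ_c) / [θ_c(Yk − k_d) − 1] = 68.1 × (1 + 0.108 × 7.05) / [7.05 × (0.542 × 4.49 − 0.108) − 1] = 120.0 / 15.40 = 7.791 mg/L.
Observed yield with endogenous decay: Y_obs = Y / (1 + k_d·θ_c) = 0.542 / (1 + 0.108 × 7.05) = 0.542 / 1.761 = 0.3077 g VSS/g BOD₅.
Substrate removed = Q·(S₀ − S) = 1900 m³/d × (2580 − 7.79) g/m³ = 4.89×10^6 g/d = 4887 kg/d.
Biomass produced: P_X = Y_obs·Q·ΔS = 0.3077 × 4887 ≈ 1504 kg VSS/d.

P_X ≈ 1500 kg VSS/d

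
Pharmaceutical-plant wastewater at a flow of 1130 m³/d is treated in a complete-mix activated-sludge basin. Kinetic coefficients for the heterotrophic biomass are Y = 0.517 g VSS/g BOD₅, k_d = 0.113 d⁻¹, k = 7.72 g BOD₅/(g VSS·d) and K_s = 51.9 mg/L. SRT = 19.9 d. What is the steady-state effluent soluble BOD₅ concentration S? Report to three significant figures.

S ≈ 2.21 mg/L

For a completely mixed reactor with recycle the Lawrence–McCarty relation gives S = K_s·(1 + k_d·θ_c) / [θ_c·(Y·k − k_d) − 1] = 51.9 × (1 + 0.113 × 19.9) / [19.9 × (0.517 × 7.72 − 0.113) − 1] = 168.6 / 76.18 = 2.213 mg/L.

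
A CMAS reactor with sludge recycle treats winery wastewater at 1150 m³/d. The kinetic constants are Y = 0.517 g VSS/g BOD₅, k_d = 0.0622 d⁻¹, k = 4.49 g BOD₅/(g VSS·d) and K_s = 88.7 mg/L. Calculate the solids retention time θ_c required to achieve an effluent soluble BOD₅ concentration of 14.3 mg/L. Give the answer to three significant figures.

θ_c ≈ 3.84 d

At the target effluent, Y k S/(K_s+S) = 0.517×4.49×14.3/103.0 = 0.3223 d⁻¹.
Then 1/θ_c = μ − k_d = 0.3223 − 0.0622 = 0.2601 d⁻¹, giving θ_c = 3.845 d.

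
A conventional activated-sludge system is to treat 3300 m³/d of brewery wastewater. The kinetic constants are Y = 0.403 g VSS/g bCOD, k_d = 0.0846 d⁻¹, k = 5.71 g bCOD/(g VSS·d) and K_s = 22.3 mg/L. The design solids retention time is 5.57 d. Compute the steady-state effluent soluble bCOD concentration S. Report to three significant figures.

S ≈ 2.89 mg/L

For a completely mixed reactor with recycle the Lawrence–McCarty relation gives S = K_s·(1 + k_d·θ_c) / [θ_c·(Y·k − k_d) − 1] = 22.3 × (1 + 0.0846 × 5.57) / [5.57 × (0.403 × 5.71 − 0.0846) − 1] = 32.81 / 11.35 = 2.892 mg/L.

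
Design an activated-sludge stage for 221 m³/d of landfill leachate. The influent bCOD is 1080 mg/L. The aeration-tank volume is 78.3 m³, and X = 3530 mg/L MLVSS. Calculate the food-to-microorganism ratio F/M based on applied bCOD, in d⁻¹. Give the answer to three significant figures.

F/M = Q·S₀ / (V·X) = 221 × 1080 / (78.30 × 3530) = 0.8635 g bCOD·(g VSS·d)⁻¹.

F/M ≈ 0.864 d⁻¹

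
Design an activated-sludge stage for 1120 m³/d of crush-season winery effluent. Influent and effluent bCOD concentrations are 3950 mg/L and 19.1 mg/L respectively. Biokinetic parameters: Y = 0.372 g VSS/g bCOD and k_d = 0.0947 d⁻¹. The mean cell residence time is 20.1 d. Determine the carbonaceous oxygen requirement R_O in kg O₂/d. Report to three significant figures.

R_O ≈ 3600 kg O₂/d

The observed yield is Y_obs = Y/(1 + k_d·θ_c) = 0.372 / (1 + 0.0947 × 20.1) = 0.372 / 2.903 = 0.1281 g VSS per g bCOD removed.
Substrate removed = Q·(S₀ − S) = 1120 m³/d × (3950 − 19.1) g/m³ = 4.4×10^6 g/d = 4403 kg/d.
P_X = Y_obs·Q·(S₀ − S) = 0.1281 × 4403 = 564.1 kg VSS/d.
R_O = Q·ΔS − 1.42 P_X = 4403 − 801.0 = 3602 kg O₂/d.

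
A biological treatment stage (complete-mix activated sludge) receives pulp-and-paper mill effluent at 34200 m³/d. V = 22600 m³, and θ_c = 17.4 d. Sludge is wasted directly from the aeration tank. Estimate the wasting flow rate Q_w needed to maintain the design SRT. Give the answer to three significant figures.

Q_w ≈ 1300 m³/d

Wasting from the aeration tank: Q_w = V / θ_c = 22600 / 17.4 = 1299 m³/d.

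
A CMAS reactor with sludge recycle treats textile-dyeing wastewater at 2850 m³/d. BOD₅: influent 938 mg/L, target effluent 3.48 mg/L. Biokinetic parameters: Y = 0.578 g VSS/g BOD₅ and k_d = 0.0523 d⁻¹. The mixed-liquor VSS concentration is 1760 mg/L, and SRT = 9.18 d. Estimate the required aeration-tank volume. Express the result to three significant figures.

V ≈ 5420 m³

Steady-state biomass mass balance: V·X·(1 + k_d·θ_c) = Y·Q·(S₀ − S)·θ_c, so V = 0.578 × 2850 × (938 − 3.48) × 9.18 / [1760 × (1 + 0.0523 × 9.18)] = 1.41×10^7 / 2605 = 5425 m³.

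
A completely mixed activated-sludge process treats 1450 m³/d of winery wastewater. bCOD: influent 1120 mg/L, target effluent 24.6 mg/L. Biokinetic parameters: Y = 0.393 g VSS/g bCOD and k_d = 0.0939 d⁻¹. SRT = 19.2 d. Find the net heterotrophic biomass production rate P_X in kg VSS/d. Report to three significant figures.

P_X ≈ 223 kg VSS/d

The observed yield is Y_obs = Y/(1 + k_d·θ_c) = 0.393 / (1 + 0.0939 × 19.2) = 0.393 / 2.803 = 0.1402 g VSS per g bCOD removed.
ΔS = 1120 − 24.6 = 1095 mg/L, so the substrate removal rate is 1450 × 1095/1000 = 1588 kg bCOD/d.
Net biomass production P_X = Y_obs × Q·(S₀ − S) = 0.1402 × 1588 = 222.7 kg VSS/d.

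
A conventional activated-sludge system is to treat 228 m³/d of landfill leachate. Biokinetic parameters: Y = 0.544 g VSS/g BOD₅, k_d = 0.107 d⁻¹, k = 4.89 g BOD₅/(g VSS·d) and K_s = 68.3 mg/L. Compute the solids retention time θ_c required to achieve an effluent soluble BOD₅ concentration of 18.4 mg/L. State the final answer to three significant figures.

At the target effluent, Y k S/(K_s+S) = 0.544×4.89×18.4/86.70 = 0.5646 d⁻¹.
1/θ_c = 0.5646 − 0.107 = 0.4576 d⁻¹, so θ_c = 2.186 d.

θ_c ≈ 2.19 d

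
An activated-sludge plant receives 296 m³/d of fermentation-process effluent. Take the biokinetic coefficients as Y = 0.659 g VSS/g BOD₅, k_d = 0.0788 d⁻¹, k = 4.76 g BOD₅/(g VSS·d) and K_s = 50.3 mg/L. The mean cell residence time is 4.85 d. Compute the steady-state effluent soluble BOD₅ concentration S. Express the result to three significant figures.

Effluent substrate depends only on kinetics and SRT: S = K_s(1 + k_d θ_c) / [θ_c(Yk − k_d) − 1] = 50.3 × (1 + 0.0788 × 4.85) / [4.85 × (0.659 × 4.76 − 0.0788) − 1] = 69.52 / 13.83 = 5.026 mg/L.

S ≈ 5.03 mg/L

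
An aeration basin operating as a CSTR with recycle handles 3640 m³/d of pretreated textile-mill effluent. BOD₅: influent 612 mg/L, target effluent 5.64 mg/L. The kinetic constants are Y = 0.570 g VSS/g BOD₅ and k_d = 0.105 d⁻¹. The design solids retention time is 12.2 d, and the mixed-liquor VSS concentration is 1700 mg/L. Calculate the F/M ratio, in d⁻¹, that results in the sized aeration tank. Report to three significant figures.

F/M ≈ 0.331 d⁻¹

Steady-state biomass mass balance: V·X·(1 + k_d·θ_c) = Y·Q·(S₀ − S)·θ_c, so V = 0.570 × 3640 × (612 − 5.64) × 12.2 / [1700 × (1 + 0.105 × 12.2)] = 1.53×10^7 / 3878 = 3958 m³.
Food-to-microorganism ratio F/M = Q S₀ / (V X) = 3640 × 612 / (3958 × 1700) = 0.3311 d⁻¹.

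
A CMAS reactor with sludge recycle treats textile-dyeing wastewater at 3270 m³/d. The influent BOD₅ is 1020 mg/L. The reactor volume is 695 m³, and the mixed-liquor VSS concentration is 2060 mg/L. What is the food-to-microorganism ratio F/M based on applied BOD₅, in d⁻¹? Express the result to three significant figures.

F/M ≈ 2.33 d⁻¹

F/M = applied load / biomass = Q·S₀/(V·X) = 3270 × 1020 / (695.0 × 2060) = 2.330 d⁻¹.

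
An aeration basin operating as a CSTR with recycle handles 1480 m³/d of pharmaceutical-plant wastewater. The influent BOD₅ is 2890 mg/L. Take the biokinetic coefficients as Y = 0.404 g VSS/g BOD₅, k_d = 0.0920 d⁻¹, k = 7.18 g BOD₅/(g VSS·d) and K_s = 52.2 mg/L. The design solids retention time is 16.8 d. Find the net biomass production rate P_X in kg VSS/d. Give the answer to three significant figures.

Effluent substrate depends only on kinetics and SRT: S = K_s(1 + k_d θ_c) / [θ_c(Yk − k_d) − 1] = 52.2 × (1 + 0.0920 × 16.8) / [16.8 × (0.404 × 7.18 − 0.0920) − 1] = 132.9 / 46.19 = 2.877 mg/L.
Y_obs = Y / (1 + k_d θ_c) = 0.404 / (1 + 0.0920 × 16.8) = 0.404 / 2.546 = 0.1587.
ΔS = 2890 − 2.88 = 2887 mg/L, so the substrate removal rate is 1480 × 2887/1000 = 4273 kg BOD₅/d.
So the net sludge growth is P_X = 0.1587 × 4273 = 678.1 kg VSS/d.

P_X ≈ 678 kg VSS/d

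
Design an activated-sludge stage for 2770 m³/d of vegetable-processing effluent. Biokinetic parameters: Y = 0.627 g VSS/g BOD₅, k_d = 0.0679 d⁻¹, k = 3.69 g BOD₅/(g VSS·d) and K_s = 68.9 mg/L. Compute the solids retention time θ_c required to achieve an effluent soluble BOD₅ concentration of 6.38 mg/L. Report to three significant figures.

θ_c ≈ 7.80 d

Specific growth rate at S = 6.38 mg/L: μ = YkS/(K_s+S) = 0.627·3.69·6.38/(68.9+6.38) = 0.1961 d⁻¹.
Then 1/θ_c = μ − k_d = 0.1961 − 0.0679 = 0.1282 d⁻¹, giving θ_c = 7.801 d.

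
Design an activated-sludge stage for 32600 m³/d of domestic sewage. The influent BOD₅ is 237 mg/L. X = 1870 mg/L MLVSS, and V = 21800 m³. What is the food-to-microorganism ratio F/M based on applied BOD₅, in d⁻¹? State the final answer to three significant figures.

F/M ≈ 0.190 d⁻¹

F/M = applied load / biomass = Q·S₀/(V·X) = 32600 × 237 / (21800 × 1870) = 0.1895 d⁻¹.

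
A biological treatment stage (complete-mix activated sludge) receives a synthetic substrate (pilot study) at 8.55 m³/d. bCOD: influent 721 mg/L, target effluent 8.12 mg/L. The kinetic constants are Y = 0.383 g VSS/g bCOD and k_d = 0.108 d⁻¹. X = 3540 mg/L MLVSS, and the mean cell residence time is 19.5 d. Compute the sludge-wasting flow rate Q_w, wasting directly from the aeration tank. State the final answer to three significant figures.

Q_w ≈ 0.212 m³/d

Rearranging the biomass balance for a CMAS with decay, V = Y·Q·ΔS·θ_c / [X·(1+k_d θ_c)] = 0.383 × 8.55 × (721 − 8.12) × 19.5 / [3540 × (1 + 0.108 × 19.5)] = 4.55×10^4 / 10995 = 4.140 m³.
For wasting at MLVSS concentration, Q_w = V/θ_c = 4.140/19.5 = 0.2123 m³/d.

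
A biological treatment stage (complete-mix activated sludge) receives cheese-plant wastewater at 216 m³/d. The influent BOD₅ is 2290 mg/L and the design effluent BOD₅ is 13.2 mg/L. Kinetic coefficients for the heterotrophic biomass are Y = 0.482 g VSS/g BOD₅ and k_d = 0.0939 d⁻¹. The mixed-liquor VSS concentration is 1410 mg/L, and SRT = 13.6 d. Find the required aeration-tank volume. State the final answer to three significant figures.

V ≈ 1000 m³

Rearranging the biomass balance for a CMAS with decay, V = Y·Q·ΔS·θ_c / [X·(1+k_d θ_c)] = 0.482 × 216 × (2290 − 13.2) × 13.6 / [1410 × (1 + 0.0939 × 13.6)] = 3.22×10^6 / 3211 = 1004 m³.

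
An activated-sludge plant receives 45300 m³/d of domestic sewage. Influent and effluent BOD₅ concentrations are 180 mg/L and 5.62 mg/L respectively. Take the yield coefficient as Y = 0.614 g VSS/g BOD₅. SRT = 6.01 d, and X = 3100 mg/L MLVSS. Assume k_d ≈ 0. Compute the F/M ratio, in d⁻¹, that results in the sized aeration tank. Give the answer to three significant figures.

Biomass mass balance (decay neglected): V·X = Y·Q·(S₀ − S)·θ_c, so V = 0.614 × 45300 × (180 − 5.62) × 6.01 / 3100 = 9403 m³.
F/M = applied load / biomass = Q·S₀/(V·X) = 45300 × 180 / (9403 × 3100) = 0.2797 d⁻¹.

F/M ≈ 0.280 d⁻¹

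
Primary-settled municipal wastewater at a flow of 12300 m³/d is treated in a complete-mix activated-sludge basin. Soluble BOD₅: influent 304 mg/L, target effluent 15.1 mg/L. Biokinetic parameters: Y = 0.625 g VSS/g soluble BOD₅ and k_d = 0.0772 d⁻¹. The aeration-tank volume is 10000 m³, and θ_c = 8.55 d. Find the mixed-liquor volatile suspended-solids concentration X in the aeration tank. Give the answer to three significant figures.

X ≈ 1140 mg/L

X = Y·Q·ΔS·θ_c / [V·(1 + k_d θ_c)] = 0.625 × 12300 × (304 − 15.1) × 8.55 / [10000 × (1 + 0.0772 × 8.55)] = 1144 mg/L.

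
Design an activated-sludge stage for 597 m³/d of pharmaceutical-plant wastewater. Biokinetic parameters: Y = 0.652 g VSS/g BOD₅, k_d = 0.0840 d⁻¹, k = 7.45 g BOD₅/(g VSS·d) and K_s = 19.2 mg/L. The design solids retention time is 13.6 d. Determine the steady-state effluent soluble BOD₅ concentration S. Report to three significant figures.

S ≈ 0.644 mg/L

For a completely mixed reactor with recycle the Lawrence–McCarty relation gives S = K_s·(1 + k_d·θ_c) / [θ_c·(Y·k − k_d) − 1] = 19.2 × (1 + 0.0840 × 13.6) / [13.6 × (0.652 × 7.45 − 0.0840) − 1] = 41.13 / 63.92 = 0.6435 mg/L.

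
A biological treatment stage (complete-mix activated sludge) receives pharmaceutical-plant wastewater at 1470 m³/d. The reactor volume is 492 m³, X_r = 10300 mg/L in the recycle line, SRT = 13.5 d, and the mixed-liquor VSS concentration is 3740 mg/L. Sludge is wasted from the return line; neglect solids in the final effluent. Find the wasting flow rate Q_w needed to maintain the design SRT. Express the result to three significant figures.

θ_c = V·X/(Q_w·X_r) when wasting from the recycle, so Q_w = V·X/(θ_c·X_r) = 492.0 × 3740 / (13.5 × 10300) = 13.23 m³/d.

Q_w ≈ 13.2 m³/d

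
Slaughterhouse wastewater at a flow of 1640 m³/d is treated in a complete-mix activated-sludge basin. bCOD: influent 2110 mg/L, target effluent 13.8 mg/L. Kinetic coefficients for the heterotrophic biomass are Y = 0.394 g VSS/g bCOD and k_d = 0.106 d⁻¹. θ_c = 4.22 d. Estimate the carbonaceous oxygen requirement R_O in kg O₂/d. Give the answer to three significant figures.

Correct the yield for decay: Y_obs = Y/(1 + k_d θ_c) = 0.394 / (1 + 0.106 × 4.22) = 0.394 / 1.447 = 0.2722.
ΔS = 2110 − 13.8 = 2096 mg/L, so the substrate removal rate is 1640 × 2096/1000 = 3438 kg bCOD/d.
Biomass synthesised: P_X = Y_obs × 3438 = 935.9 kg VSS/d.
R_O = Q·ΔS − 1.42 P_X = 3438 − 1329 = 2109 kg O₂/d.

R_O ≈ 2110 kg O₂/d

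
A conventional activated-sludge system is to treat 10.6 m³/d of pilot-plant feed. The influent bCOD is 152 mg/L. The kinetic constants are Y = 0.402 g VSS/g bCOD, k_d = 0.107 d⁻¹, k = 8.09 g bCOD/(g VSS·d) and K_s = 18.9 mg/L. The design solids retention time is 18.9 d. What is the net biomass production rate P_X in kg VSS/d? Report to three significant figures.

From the Monod/SRT balance for a CMAS, S = K_s·(1+k_d θ_c)/[θ_c·(Y k − k_d) − 1] = 18.9 × (1 + 0.107 × 18.9) / [18.9 × (0.402 × 8.09 − 0.107) − 1] = 57.12 / 58.44 = 0.9774 mg/L.
Y_obs = Y / (1 + k_d θ_c) = 0.402 / (1 + 0.107 × 18.9) = 0.402 / 3.022 = 0.1330.
Mass of bCOD removed per day: Q(S₀ − S) = 10.6 × 151.0 g/m³ = 1.601 kg/d.
Net biomass production P_X = Y_obs × Q·(S₀ − S) = 0.1330 × 1.601 = 0.2129 kg VSS/d.

P_X ≈ 0.213 kg VSS/d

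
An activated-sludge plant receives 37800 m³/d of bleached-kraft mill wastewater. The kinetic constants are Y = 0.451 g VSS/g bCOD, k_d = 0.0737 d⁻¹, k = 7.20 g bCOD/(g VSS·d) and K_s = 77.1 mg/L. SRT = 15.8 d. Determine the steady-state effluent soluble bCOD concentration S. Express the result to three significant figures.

Effluent substrate depends only on kinetics and SRT: S = K_s(1 + k_d θ_c) / [θ_c(Yk − k_d) − 1] = 77.1 × (1 + 0.0737 × 15.8) / [15.8 × (0.451 × 7.20 − 0.0737) − 1] = 166.9 / 49.14 = 3.396 mg/L.

S ≈ 3.40 mg/L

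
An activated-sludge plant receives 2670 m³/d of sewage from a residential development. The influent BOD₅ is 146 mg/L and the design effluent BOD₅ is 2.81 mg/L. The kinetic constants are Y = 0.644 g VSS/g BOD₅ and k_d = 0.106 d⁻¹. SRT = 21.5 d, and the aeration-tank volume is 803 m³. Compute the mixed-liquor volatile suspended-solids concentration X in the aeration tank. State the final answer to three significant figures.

Solving the biomass balance for X: X = Y Q (S₀−S) θ_c / [V (1+k_d θ_c)] = 0.644 × 2670 × (146 − 2.81) × 21.5 / [803 × (1 + 0.106 × 21.5)] = 2010 mg/L.

X ≈ 2010 mg/L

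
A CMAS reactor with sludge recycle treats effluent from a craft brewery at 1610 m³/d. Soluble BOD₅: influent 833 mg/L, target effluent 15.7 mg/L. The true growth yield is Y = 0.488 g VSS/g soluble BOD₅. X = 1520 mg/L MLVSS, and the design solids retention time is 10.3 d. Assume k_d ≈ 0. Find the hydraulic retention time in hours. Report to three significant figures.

τ ≈ 64.9 h

With k_d = 0 the design equation reduces to V = Y Q (S₀−S) θ_c / X = 0.488 × 1610 × (833 − 15.7) × 10.3 / 1520 = 4351 m³.
τ = V/Q = 4351/1610 = 2.703 d, or 64.86 h.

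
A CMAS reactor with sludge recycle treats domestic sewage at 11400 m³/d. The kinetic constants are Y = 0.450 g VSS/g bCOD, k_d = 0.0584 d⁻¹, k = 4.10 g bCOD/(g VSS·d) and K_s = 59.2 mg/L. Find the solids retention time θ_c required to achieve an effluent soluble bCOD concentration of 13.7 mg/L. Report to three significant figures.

θ_c ≈ 3.47 d

Specific growth rate at S = 13.7 mg/L: μ = YkS/(K_s+S) = 0.450·4.10·13.7/(59.2+13.7) = 0.3467 d⁻¹.
1/θ_c = 0.3467 − 0.0584 = 0.2883 d⁻¹, so θ_c = 3.468 d.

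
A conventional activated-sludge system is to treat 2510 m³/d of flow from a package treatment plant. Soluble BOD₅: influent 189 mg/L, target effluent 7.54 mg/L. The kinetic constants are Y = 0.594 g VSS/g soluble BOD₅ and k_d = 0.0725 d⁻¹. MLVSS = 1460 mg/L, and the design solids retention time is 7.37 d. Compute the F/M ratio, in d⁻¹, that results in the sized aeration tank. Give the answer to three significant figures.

Rearranging the biomass balance for a CMAS with decay, V = Y·Q·ΔS·θ_c / [X·(1+k_d θ_c)] = 0.594 × 2510 × (189 − 7.54) × 7.37 / [1460 × (1 + 0.0725 × 7.37)] = 1.99×10^6 / 2240 = 890.1 m³.
Food-to-microorganism ratio F/M = Q S₀ / (V X) = 2510 × 189 / (890.1 × 1460) = 0.3650 d⁻¹.

F/M ≈ 0.365 d⁻¹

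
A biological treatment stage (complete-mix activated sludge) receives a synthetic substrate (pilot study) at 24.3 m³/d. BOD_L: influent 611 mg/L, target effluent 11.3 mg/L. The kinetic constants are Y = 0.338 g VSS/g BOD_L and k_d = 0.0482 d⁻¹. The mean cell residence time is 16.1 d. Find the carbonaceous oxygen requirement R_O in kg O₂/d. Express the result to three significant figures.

R_O ≈ 10.6 kg O₂/d

The observed yield is Y_obs = Y/(1 + k_d·θ_c) = 0.338 / (1 + 0.0482 × 16.1) = 0.338 / 1.776 = 0.1903 g VSS per g BOD_L removed.
Substrate removed = Q·(S₀ − S) = 24.3 m³/d × (611 − 11.3) g/m³ = 1.46×10^4 g/d = 14.57 kg/d.
Net sludge production P_X = 0.1903 × 14.57 = 2.773 kg VSS/d.
R_O = Q·ΔS − 1.42 P_X = 14.57 − 3.938 = 10.63 kg O₂/d.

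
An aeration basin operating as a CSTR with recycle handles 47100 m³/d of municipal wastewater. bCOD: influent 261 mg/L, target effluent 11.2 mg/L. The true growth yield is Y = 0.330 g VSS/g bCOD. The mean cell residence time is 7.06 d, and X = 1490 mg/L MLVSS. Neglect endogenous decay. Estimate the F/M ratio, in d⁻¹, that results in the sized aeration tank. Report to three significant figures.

V·X = Y·Q·ΔS·θ_c gives V = 0.330 × 47100 × (261 − 11.2) × 7.06 / 1490 = 18397 m³.
Food-to-microorganism ratio F/M = Q S₀ / (V X) = 47100 × 261 / (18397 × 1490) = 0.4485 d⁻¹.

F/M ≈ 0.448 d⁻¹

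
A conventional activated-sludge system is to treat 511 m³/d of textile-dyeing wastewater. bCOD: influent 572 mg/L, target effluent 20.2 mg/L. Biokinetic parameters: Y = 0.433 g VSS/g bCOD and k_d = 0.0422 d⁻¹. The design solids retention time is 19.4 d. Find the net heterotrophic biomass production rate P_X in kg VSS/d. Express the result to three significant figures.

Observed yield with endogenous decay: Y_obs = Y / (1 + k_d·θ_c) = 0.433 / (1 + 0.0422 × 19.4) = 0.433 / 1.819 = 0.2381 g VSS/g bCOD.
ΔS = 572 − 20.2 = 551.8 mg/L, so the substrate removal rate is 511 × 551.8/1000 = 282.0 kg bCOD/d.
Net biomass production P_X = Y_obs × Q·(S₀ − S) = 0.2381 × 282.0 = 67.13 kg VSS/d.

P_X ≈ 67.1 kg VSS/d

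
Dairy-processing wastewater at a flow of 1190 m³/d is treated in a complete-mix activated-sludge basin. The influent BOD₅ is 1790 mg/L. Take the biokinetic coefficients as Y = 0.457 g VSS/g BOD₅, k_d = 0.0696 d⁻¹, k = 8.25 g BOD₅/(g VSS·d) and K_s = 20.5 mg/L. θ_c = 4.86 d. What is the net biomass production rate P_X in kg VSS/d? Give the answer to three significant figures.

P_X ≈ 727 kg VSS/d

Effluent substrate depends only on kinetics and SRT: S = K_s(1 + k_d θ_c) / [θ_c(Yk − k_d) − 1] = 20.5 × (1 + 0.0696 × 4.86) / [4.86 × (0.457 × 8.25 − 0.0696) − 1] = 27.43 / 16.99 = 1.615 mg/L.
The observed yield is Y_obs = Y/(1 + k_d·θ_c) = 0.457 / (1 + 0.0696 × 4.86) = 0.457 / 1.338 = 0.3415 g VSS per g BOD₅ removed.
Substrate removed = Q·(S₀ − S) = 1190 m³/d × (1790 − 1.62) g/m³ = 2.13×10^6 g/d = 2128 kg/d.
P_X = Y_obs · Q(S₀ − S) = 0.3415 × 2128 = 726.7 kg VSS/d.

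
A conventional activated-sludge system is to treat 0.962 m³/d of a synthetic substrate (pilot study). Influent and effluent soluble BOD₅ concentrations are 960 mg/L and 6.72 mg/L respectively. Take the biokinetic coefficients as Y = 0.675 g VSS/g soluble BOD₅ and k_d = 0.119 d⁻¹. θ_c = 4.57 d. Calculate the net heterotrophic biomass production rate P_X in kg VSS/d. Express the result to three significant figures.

The observed yield is Y_obs = Y/(1 + k_d·θ_c) = 0.675 / (1 + 0.119 × 4.57) = 0.675 / 1.544 = 0.4372 g VSS per g soluble BOD₅ removed.
Substrate removed = Q·(S₀ − S) = 0.962 m³/d × (960 − 6.72) g/m³ = 9.17×10^2 g/d = 0.9171 kg/d.
Net biomass production P_X = Y_obs × Q·(S₀ − S) = 0.4372 × 0.9171 = 0.4010 kg VSS/d.

P_X ≈ 0.401 kg VSS/d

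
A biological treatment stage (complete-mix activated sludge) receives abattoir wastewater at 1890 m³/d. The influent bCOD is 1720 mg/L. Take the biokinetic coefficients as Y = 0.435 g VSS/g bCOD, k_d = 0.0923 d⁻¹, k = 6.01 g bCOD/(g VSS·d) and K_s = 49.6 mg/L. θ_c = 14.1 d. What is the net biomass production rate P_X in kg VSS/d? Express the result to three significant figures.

P_X ≈ 613 kg VSS/d

From the Monod/SRT balance for a CMAS, S = K_s·(1+k_d θ_c)/[θ_c·(Y k − k_d) − 1] = 49.6 × (1 + 0.0923 × 14.1) / [14.1 × (0.435 × 6.01 − 0.0923) − 1] = 114.2 / 34.56 = 3.303 mg/L.
Observed yield with endogenous decay: Y_obs = Y / (1 + k_d·θ_c) = 0.435 / (1 + 0.0923 × 14.1) = 0.435 / 2.301 = 0.1890 g VSS/g bCOD.
Q·(S₀ − S) = 1890 × (1720 − 3.30) × 10⁻³ = 3245 kg/d removed.
So the net sludge growth is P_X = 0.1890 × 3245 = 613.3 kg VSS/d.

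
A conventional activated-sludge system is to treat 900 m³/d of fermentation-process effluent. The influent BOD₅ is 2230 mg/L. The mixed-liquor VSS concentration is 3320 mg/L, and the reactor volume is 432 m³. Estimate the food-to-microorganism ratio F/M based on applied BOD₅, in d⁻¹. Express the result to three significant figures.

F/M ≈ 1.40 d⁻¹

F/M = Q·S₀ / (V·X) = 900 × 2230 / (432.0 × 3320) = 1.399 g BOD₅·(g VSS·d)⁻¹.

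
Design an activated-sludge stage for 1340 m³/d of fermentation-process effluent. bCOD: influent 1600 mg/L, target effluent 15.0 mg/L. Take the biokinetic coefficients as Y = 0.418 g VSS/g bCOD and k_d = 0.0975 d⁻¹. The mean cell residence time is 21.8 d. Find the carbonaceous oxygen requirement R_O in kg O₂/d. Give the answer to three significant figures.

The observed yield is Y_obs = Y/(1 + k_d·θ_c) = 0.418 / (1 + 0.0975 × 21.8) = 0.418 / 3.126 = 0.1337 g VSS per g bCOD removed.
ΔS = 1600 − 15.0 = 1585 mg/L, so the substrate removal rate is 1340 × 1585/1000 = 2124 kg bCOD/d.
Biomass synthesised: P_X = Y_obs × 2124 = 284.0 kg VSS/d.
R_O = Q·ΔS − 1.42 P_X = 2124 − 403.3 = 1721 kg O₂/d.

R_O ≈ 1720 kg O₂/d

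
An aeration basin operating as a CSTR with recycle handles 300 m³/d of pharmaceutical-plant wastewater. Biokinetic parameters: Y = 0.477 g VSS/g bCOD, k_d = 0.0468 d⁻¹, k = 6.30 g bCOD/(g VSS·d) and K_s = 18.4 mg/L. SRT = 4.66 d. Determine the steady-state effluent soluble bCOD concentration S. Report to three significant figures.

S ≈ 1.75 mg/L

From the Monod/SRT balance for a CMAS, S = K_s·(1+k_d θ_c)/[θ_c·(Y k − k_d) − 1] = 18.4 × (1 + 0.0468 × 4.66) / [4.66 × (0.477 × 6.30 − 0.0468) − 1] = 22.41 / 12.79 = 1.753 mg/L.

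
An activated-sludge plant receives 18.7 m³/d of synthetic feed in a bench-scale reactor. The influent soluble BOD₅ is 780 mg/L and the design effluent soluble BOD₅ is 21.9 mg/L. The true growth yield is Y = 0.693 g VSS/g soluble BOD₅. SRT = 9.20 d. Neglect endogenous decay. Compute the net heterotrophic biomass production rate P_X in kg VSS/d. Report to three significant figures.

P_X ≈ 9.82 kg VSS/d

Since k_d ≈ 0, Y_obs = Y = 0.693 g VSS/g soluble BOD₅.
ΔS = 780 − 21.9 = 758.1 mg/L, so the substrate removal rate is 18.7 × 758.1/1000 = 14.18 kg soluble BOD₅/d.
Net biomass production P_X = Y_obs × Q·(S₀ − S) = 0.6930 × 14.18 = 9.824 kg VSS/d.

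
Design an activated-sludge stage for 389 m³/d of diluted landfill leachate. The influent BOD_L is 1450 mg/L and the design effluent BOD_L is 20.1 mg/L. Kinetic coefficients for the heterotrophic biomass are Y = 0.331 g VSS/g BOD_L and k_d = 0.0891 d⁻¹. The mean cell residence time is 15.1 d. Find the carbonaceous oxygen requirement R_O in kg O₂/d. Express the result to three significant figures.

R_O ≈ 445 kg O₂/d

The observed yield is Y_obs = Y/(1 + k_d·θ_c) = 0.331 / (1 + 0.0891 × 15.1) = 0.331 / 2.345 = 0.1411 g VSS per g BOD_L removed.
Q·(S₀ − S) = 389 × (1450 − 20.1) × 10⁻³ = 556.2 kg/d removed.
Net sludge production P_X = 0.1411 × 556.2 = 78.50 kg VSS/d.
R_O = Q·ΔS − 1.42 P_X = 556.2 − 111.5 = 444.8 kg O₂/d.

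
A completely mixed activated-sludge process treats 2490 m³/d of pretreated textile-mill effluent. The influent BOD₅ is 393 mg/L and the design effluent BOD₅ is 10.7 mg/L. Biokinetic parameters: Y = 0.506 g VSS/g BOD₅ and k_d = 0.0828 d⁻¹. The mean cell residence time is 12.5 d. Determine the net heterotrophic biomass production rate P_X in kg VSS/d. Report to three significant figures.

Y_obs = Y / (1 + k_d θ_c) = 0.506 / (1 + 0.0828 × 12.5) = 0.506 / 2.035 = 0.2486.
Substrate removed = Q·(S₀ − S) = 2490 m³/d × (393 − 10.7) g/m³ = 9.52×10^5 g/d = 951.9 kg/d.
So the net sludge growth is P_X = 0.2486 × 951.9 = 236.7 kg VSS/d.

P_X ≈ 237 kg VSS/d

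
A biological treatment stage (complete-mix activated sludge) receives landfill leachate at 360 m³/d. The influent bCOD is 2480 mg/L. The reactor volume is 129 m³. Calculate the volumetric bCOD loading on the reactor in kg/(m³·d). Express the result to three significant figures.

Applied bCOD load per unit volume = Q·S₀/V = (360 × 2480/1000)/129.0 = 6.921 kg bCOD·m⁻³·d⁻¹.

L_v ≈ 6.92 kg bCOD/(m³·d)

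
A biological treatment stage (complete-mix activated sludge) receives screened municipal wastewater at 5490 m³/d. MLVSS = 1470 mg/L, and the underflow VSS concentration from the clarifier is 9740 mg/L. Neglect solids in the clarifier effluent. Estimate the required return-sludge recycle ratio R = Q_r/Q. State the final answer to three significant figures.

Solids balance on the clarifier gives (1+R)X = R·X_r, so R = X/(X_r − X) = 1470 / (9740 − 1470) = 0.1778.

R ≈ 0.178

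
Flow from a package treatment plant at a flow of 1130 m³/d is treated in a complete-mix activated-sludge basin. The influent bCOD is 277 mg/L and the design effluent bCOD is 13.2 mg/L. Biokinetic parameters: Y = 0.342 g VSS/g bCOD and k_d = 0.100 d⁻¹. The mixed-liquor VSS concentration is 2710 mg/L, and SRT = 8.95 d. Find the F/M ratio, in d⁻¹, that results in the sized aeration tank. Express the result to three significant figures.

Steady-state biomass mass balance: V·X·(1 + k_d·θ_c) = Y·Q·(S₀ − S)·θ_c, so V = 0.342 × 1130 × (277 − 13.2) × 8.95 / [2710 × (1 + 0.100 × 8.95)] = 9.12×10^5 / 5135 = 177.7 m³.
F/M = applied load / biomass = Q·S₀/(V·X) = 1130 × 277 / (177.7 × 2710) = 0.6501 d⁻¹.

F/M ≈ 0.650 d⁻¹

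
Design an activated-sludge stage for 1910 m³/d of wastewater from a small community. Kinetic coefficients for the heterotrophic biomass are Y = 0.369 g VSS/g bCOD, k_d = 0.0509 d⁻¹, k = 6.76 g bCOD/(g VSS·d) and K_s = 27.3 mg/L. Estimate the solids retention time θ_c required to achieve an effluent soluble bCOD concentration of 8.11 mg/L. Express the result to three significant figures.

Specific growth rate at S = 8.11 mg/L: μ = YkS/(K_s+S) = 0.369·6.76·8.11/(27.3+8.11) = 0.5713 d⁻¹.
Then 1/θ_c = μ − k_d = 0.5713 − 0.0509 = 0.5204 d⁻¹, giving θ_c = 1.922 d.

θ_c ≈ 1.92 d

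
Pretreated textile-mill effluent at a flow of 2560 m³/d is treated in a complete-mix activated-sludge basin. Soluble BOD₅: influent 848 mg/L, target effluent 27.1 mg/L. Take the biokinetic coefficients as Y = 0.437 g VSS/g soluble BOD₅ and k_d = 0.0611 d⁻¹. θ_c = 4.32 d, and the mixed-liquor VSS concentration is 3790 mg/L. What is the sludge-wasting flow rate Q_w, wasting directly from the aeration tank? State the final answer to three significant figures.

Steady-state biomass mass balance: V·X·(1 + k_d·θ_c) = Y·Q·(S₀ − S)·θ_c, so V = 0.437 × 2560 × (848 − 27.1) × 4.32 / [3790 × (1 + 0.0611 × 4.32)] = 3.97×10^6 / 4790 = 828.2 m³.
With mixed-liquor wasting, θ_c = V/Q_w, so Q_w = V/θ_c = 828.2/4.32 = 191.7 m³/d.

Q_w ≈ 192 m³/d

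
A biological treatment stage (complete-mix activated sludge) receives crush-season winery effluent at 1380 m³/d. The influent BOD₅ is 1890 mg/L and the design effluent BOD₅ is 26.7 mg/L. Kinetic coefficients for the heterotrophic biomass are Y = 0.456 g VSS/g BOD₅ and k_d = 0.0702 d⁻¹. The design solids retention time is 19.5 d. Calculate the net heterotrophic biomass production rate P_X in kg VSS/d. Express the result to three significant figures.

Observed yield with endogenous decay: Y_obs = Y / (1 + k_d·θ_c) = 0.456 / (1 + 0.0702 × 19.5) = 0.456 / 2.369 = 0.1925 g VSS/g BOD₅.
Mass of BOD₅ removed per day: Q(S₀ − S) = 1380 × 1863 g/m³ = 2571 kg/d.
Biomass produced: P_X = Y_obs·Q·ΔS = 0.1925 × 2571 ≈ 495.0 kg VSS/d.

P_X ≈ 495 kg VSS/d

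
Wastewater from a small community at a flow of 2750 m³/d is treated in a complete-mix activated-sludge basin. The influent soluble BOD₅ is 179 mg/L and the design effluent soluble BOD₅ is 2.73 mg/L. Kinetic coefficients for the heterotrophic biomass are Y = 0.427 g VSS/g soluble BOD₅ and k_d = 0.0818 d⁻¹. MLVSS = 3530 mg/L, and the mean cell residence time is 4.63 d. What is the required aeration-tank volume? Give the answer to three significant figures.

Rearranging the biomass balance for a CMAS with decay, V = Y·Q·ΔS·θ_c / [X·(1+k_d θ_c)] = 0.427 × 2750 × (179 − 2.73) × 4.63 / [3530 × (1 + 0.0818 × 4.63)] = 9.58×10^5 / 4867 = 196.9 m³.

V ≈ 197 m³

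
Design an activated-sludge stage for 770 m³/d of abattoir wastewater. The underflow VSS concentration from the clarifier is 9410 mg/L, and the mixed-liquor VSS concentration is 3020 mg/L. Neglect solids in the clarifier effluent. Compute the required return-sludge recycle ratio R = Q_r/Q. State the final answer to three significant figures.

Mass balance around the secondary clarifier (neglecting effluent solids): R = X / (X_r − X) = 3020 / (9410 − 3020) = 0.4726.

R ≈ 0.473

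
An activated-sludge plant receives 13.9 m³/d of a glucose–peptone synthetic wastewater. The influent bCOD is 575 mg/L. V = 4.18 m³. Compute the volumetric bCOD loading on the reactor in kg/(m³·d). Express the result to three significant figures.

L_v = Q S₀ / V = 13.9 × 575 × 10⁻³ / 4.180 = 1.912 kg/(m³·d).

L_v ≈ 1.91 kg bCOD/(m³·d)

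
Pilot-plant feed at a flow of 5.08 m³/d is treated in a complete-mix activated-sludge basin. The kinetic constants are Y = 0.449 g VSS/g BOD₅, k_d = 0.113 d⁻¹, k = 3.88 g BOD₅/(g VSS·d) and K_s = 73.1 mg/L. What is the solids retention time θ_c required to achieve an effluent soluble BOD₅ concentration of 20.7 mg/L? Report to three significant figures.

θ_c ≈ 3.68 d

At the target effluent, Y k S/(K_s+S) = 0.449×3.88×20.7/93.80 = 0.3845 d⁻¹.
Then 1/θ_c = μ − k_d = 0.3845 − 0.113 = 0.2715 d⁻¹, giving θ_c = 3.684 d.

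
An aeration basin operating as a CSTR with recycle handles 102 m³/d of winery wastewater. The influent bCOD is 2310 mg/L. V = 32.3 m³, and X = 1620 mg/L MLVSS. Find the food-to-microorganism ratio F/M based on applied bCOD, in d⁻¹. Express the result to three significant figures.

F/M ≈ 4.50 d⁻¹

F/M = applied load / biomass = Q·S₀/(V·X) = 102 × 2310 / (32.30 × 1620) = 4.503 d⁻¹.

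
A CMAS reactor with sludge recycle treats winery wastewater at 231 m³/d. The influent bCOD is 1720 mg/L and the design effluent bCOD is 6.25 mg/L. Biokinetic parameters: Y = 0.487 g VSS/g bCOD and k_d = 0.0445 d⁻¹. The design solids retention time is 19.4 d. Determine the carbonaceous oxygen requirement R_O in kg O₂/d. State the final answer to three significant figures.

Y_obs = Y / (1 + k_d θ_c) = 0.487 / (1 + 0.0445 × 19.4) = 0.487 / 1.863 = 0.2614.
ΔS = 1720 − 6.25 = 1714 mg/L, so the substrate removal rate is 231 × 1714/1000 = 395.9 kg bCOD/d.
P_X = Y_obs·Q·(S₀ − S) = 0.2614 × 395.9 = 103.5 kg VSS/d.
R_O = Q·ΔS − 1.42 P_X = 395.9 − 146.9 = 249.0 kg O₂/d.

R_O ≈ 249 kg O₂/d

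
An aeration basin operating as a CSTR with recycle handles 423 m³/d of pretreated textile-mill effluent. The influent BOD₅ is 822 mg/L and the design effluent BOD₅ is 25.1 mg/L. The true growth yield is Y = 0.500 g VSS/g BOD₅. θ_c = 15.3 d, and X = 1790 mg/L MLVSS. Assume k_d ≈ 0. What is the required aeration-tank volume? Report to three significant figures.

V ≈ 1440 m³

V·X = Y·Q·ΔS·θ_c gives V = 0.500 × 423 × (822 − 25.1) × 15.3 / 1790 = 1441 m³.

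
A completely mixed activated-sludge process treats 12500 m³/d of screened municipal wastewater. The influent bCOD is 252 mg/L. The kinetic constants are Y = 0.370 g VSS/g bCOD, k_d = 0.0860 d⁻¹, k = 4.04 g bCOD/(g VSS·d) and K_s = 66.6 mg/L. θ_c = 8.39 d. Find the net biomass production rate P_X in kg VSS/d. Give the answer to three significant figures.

For a completely mixed reactor with recycle the Lawrence–McCarty relation gives S = K_s·(1 + k_d·θ_c) / [θ_c·(Y·k − k_d) − 1] = 66.6 × (1 + 0.0860 × 8.39) / [8.39 × (0.370 × 4.04 − 0.0860) − 1] = 114.7 / 10.82 = 10.60 mg/L.
Correct the yield for decay: Y_obs = Y/(1 + k_d θ_c) = 0.370 / (1 + 0.0860 × 8.39) = 0.370 / 1.722 = 0.2149.
Q·(S₀ − S) = 12500 × (252 − 10.6) × 10⁻³ = 3018 kg/d removed.
So the net sludge growth is P_X = 0.2149 × 3018 = 648.5 kg VSS/d.

P_X ≈ 649 kg VSS/d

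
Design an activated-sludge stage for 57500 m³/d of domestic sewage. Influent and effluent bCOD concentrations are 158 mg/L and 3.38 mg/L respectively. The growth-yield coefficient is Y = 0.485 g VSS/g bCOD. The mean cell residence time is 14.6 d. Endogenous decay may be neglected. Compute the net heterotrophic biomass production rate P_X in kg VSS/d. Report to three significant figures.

No decay correction is needed, so Y_obs = Y = 0.485.
ΔS = 158 − 3.38 = 154.6 mg/L, so the substrate removal rate is 57500 × 154.6/1000 = 8891 kg bCOD/d.
Net biomass production P_X = Y_obs × Q·(S₀ − S) = 0.4850 × 8891 = 4312 kg VSS/d.

P_X ≈ 4310 kg VSS/d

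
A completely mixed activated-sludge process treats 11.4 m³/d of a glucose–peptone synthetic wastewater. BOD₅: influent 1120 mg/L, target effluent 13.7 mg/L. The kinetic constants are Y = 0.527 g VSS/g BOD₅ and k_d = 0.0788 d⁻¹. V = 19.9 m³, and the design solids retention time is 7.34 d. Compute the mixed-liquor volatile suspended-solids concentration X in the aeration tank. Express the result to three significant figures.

X ≈ 1550 mg/L

Solving the biomass balance for X: X = Y Q (S₀−S) θ_c / [V (1+k_d θ_c)] = 0.527 × 11.4 × (1120 − 13.7) × 7.34 / [19.9 × (1 + 0.0788 × 7.34)] = 1553 mg/L.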